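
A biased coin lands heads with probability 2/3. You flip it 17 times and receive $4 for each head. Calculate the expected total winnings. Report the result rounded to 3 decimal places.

$45.333

E[#heads] = 17·2/3 = 34/3 (linearity over flips).
E[winnings] = 4·34/3 = 136/3.
≈ 45.333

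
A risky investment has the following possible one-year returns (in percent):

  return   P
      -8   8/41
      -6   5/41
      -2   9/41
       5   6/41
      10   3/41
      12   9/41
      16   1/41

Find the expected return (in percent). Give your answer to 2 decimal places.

1.76

E[X] = (8/41)·(-8) + (5/41)·(-6) + (9/41)·(-2) + (6/41)·5 + (3/41)·10 + (9/41)·12 + (1/41)·16
     = 72/41 ≈ 1.76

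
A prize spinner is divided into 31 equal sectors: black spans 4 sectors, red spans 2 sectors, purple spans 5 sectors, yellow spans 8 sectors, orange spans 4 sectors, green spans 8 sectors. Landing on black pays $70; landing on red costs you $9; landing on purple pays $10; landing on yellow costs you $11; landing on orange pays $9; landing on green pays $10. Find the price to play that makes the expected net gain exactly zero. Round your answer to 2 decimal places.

$10.97

E[payout] = (4/31)·70 + (2/31)·(-9) + (5/31)·10 + (8/31)·(-11) + (4/31)·9 + (8/31)·10 = 340/31
Fair fee = E[payout] = 340/31 ≈ $10.97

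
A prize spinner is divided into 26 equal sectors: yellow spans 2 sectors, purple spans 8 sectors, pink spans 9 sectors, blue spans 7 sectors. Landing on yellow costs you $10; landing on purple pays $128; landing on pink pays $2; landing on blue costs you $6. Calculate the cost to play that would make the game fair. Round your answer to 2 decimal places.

$37.69

E[payout] = (2/26)·(-10) + (8/26)·128 + (9/26)·2 + (7/26)·(-6) = 490/13
Fair fee = E[payout] = 490/13 ≈ $37.69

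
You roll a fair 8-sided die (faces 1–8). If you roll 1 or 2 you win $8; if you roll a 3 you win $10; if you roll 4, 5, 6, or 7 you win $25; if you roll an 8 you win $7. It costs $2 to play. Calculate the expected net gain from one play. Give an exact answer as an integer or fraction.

117/8 dollars

E[payout] = (1/8)·7 + (1/4)·8 + (1/8)·10 + (1/2)·25 = 133/8
Expected profit = 133/8 − 2 = 117/8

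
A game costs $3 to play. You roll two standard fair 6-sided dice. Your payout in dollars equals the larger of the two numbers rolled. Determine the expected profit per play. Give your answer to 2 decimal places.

Distribution of the larger of the two numbers rolled: 1 w.p. 1/36, 2 w.p. 1/12, 3 w.p. 5/36, 4 w.p. 7/36, 5 w.p. 1/4, 6 w.p. 11/36
E[payout] = (1/36)·1 + (1/12)·2 + (5/36)·3 + (7/36)·4 + (1/4)·5 + (11/36)·6 = 161/36
Expected profit = 161/36 − 3 = 53/36 ≈ $1.47

$1.47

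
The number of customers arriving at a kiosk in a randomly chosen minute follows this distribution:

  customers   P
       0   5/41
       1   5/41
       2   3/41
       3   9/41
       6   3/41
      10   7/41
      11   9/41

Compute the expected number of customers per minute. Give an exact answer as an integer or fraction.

225/41

E[X] = (5/41)·0 + (5/41)·1 + (3/41)·2 + (9/41)·3 + (3/41)·6 + (7/41)·10 + (9/41)·11
     = 225/41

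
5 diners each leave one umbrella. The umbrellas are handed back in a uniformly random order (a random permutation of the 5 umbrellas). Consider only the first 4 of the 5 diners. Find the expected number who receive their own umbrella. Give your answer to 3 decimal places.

Let Xᵢ = 1 if person i gets their own umbrella. For each i, P(Xᵢ=1) = 1/5.
By linearity of expectation, E[X₁+…+X_4] = 4·(1/5) = 4/5.
≈ 0.800

0.800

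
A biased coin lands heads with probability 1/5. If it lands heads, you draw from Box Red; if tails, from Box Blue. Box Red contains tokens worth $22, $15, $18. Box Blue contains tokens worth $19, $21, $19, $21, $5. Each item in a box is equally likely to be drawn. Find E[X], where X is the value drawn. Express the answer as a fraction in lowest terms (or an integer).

259/15 dollars

E[X | Box Red] = (22 + 15 + 18)/3 = 55/3
E[X | Box Blue] = (19 + 21 + 19 + 21 + 5)/5 = 17
E[X] = (1/5)·55/3 + (4/5)·17 = 259/15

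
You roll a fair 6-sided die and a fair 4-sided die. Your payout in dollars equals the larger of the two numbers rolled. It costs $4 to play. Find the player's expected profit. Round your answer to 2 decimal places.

Distribution of the larger of the two numbers rolled: 1 w.p. 1/24, 2 w.p. 1/8, 3 w.p. 5/24, 4 w.p. 7/24, 5 w.p. 1/6, 6 w.p. 1/6
E[payout] = (1/24)·1 + (1/8)·2 + (5/24)·3 + (7/24)·4 + (1/6)·5 + (1/6)·6 = 47/12
Expected profit = 47/12 − 4 = -1/12 ≈ -$0.08

-$0.08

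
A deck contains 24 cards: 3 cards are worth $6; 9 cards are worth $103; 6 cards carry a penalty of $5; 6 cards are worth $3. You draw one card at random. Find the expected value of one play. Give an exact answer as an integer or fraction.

E[payout] = (3/24)·6 + (9/24)·103 + (6/24)·(-5) + (6/24)·3 = 311/8

311/8 dollars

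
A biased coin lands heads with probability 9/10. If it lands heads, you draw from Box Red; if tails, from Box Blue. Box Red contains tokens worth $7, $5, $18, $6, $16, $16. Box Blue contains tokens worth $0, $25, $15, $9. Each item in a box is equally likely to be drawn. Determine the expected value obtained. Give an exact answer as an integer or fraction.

457/40 dollars

E[X | Box Red] = (7 + 5 + 18 + 6 + 16 + 16)/6 = 34/3
E[X | Box Blue] = (0 + 25 + 15 + 9)/4 = 49/4
E[X] = (9/10)·34/3 + (1/10)·49/4 = 457/40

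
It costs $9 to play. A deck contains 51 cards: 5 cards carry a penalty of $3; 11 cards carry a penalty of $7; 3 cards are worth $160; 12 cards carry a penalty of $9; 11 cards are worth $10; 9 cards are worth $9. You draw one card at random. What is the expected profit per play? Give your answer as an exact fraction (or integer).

E[payout] = (5/51)·(-3) + (11/51)·(-7) + (3/51)·160 + (12/51)·(-9) + (11/51)·10 + (9/51)·9 = 157/17
Expected profit = 157/17 − 9 = 4/17

4/17 dollars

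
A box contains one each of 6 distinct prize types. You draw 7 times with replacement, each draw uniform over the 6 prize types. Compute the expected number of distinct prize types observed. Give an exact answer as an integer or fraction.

201811/46656

Let Xⱼ=1 if type j appears at least once. P(Xⱼ=1) = 1 − ((6−1)/6)^7 = 201811/279936.
E[#distinct] = 6·201811/279936 = 201811/46656.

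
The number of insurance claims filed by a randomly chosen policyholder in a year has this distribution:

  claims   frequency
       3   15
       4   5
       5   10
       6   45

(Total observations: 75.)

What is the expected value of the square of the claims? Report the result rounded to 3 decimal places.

Total = 75, so P(claims=3) = 15/75, etc.
E[X²] = (1/5)·9 + (1/15)·16 + (2/15)·25 + (3/5)·36
     = 139/5 ≈ 27.800

27.800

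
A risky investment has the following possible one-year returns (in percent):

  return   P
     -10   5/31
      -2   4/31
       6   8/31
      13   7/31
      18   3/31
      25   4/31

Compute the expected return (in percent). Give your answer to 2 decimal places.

E[X] = (5/31)·(-10) + (4/31)·(-2) + (8/31)·6 + (7/31)·13 + (3/31)·18 + (4/31)·25
     = 235/31 ≈ 7.58

7.58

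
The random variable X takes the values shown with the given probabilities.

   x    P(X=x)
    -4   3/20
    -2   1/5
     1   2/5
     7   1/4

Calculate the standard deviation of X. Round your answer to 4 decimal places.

E[X] = 23/20, E[X²] = 317/20
Var(X) = E[X²] − (E[X])² = 317/20 − 529/400 = 5811/400
SD(X) = √(5811/400) ≈ 3.8115

3.8115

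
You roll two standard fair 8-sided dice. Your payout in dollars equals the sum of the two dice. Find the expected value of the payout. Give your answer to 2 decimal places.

Distribution of the sum of the two dice: 2 w.p. 1/64, 3 w.p. 1/32, 4 w.p. 3/64, 5 w.p. 1/16, 6 w.p. 5/64, 7 w.p. 3/32, …
E[payout] = (1/64)·2 + (1/32)·3 + (3/64)·4 + (1/16)·5 + (5/64)·6 + (3/32)·7 + (7/64)·8 + (1/8)·9 + (7/64)·10 + (3/32)·11 + (5/64)·12 + (1/16)·13 + (3/64)·14 + (1/32)·15 + (1/64)·16 = 9
≈ $9.00

$9.00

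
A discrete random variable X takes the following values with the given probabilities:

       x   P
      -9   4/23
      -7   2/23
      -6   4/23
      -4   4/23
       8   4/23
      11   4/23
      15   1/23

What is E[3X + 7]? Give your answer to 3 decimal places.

7.130

E[3x+7] = (4/23)·(-20) + (2/23)·(-14) + (4/23)·(-11) + (4/23)·(-5) + (4/23)·31 + (4/23)·40 + (1/23)·52
     = 164/23 ≈ 7.130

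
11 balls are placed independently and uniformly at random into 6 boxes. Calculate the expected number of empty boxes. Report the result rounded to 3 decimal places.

Let Xⱼ=1 if box j is empty. P(Xⱼ=1) = ((6-1)/6)^11 = 48828125/362797056.
By linearity, E[#empty] = 6·48828125/362797056 = 48828125/60466176.
≈ 0.808

0.808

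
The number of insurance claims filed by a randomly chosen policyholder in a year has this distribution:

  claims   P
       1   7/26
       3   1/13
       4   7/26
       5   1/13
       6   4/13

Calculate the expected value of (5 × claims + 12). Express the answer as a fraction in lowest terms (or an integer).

807/26

E[5x+12] = (7/26)·17 + (1/13)·27 + (7/26)·32 + (1/13)·37 + (4/13)·42
     = 807/26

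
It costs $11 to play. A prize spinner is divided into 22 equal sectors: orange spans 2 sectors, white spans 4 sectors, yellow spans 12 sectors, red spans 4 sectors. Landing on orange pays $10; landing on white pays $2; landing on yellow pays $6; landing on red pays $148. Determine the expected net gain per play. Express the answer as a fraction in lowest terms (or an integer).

E[payout] = (2/22)·10 + (4/22)·2 + (12/22)·6 + (4/22)·148 = 346/11
Expected profit = 346/11 − 11 = 225/11

225/11 dollars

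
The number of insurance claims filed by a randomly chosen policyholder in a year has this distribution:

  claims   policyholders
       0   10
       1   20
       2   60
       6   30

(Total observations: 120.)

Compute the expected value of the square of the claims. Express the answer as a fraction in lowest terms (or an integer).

67/6

Total = 120, so P(claims=0) = 10/120, etc.
E[X²] = (1/12)·0 + (1/6)·1 + (1/2)·4 + (1/4)·36
     = 67/6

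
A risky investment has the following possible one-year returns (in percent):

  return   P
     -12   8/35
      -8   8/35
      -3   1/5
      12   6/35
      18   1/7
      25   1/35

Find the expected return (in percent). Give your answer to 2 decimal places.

0.17

E[X] = (8/35)·(-12) + (8/35)·(-8) + (1/5)·(-3) + (6/35)·12 + (1/7)·18 + (1/35)·25
     = 6/35 ≈ 0.17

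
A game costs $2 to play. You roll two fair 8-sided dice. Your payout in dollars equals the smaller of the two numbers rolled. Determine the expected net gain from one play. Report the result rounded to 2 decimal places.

$1.19

Distribution of the smaller of the two numbers rolled: 1 w.p. 15/64, 2 w.p. 13/64, 3 w.p. 11/64, 4 w.p. 9/64, 5 w.p. 7/64, 6 w.p. 5/64, …
E[payout] = (15/64)·1 + (13/64)·2 + (11/64)·3 + (9/64)·4 + (7/64)·5 + (5/64)·6 + (3/64)·7 + (1/64)·8 = 51/16
Expected profit = 51/16 − 2 = 19/16 ≈ $1.19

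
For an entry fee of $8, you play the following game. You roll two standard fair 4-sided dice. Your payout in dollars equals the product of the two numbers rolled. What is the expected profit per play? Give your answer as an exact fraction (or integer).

-7/4 dollars

Distribution of the product of the two numbers rolled: 1 w.p. 1/16, 2 w.p. 1/8, 3 w.p. 1/8, 4 w.p. 3/16, 6 w.p. 1/8, 8 w.p. 1/8, …
E[payout] = (1/16)·1 + (1/8)·2 + (1/8)·3 + (3/16)·4 + (1/8)·6 + (1/8)·8 + (1/16)·9 + (1/8)·12 + (1/16)·16 = 25/4
Expected profit = 25/4 − 8 = -7/4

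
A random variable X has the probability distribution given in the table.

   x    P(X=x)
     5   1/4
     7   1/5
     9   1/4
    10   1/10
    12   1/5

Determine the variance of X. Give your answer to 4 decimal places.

E[X] = (1/4)·5 + (1/5)·7 + (1/4)·9 + (1/10)·10 + (1/5)·12 = 83/10
E[X²] = (1/4)·25 + (1/5)·49 + (1/4)·81 + (1/10)·100 + (1/5)·144 = 751/10
Var(X) = 751/10 − (83/10)² = 621/100 ≈ 6.2100

6.2100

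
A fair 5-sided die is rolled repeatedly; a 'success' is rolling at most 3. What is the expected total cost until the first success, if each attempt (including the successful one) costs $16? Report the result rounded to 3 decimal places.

$26.667

E[#attempts] = 1/p = 5/3; E[cost] = 16·5/3 = 80/3.
≈ 26.667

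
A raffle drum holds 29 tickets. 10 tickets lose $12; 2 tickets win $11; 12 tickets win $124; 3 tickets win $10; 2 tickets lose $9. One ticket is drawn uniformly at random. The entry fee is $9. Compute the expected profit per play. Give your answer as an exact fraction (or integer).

E[payout] = (10/29)·(-12) + (2/29)·11 + (12/29)·124 + (3/29)·10 + (2/29)·(-9) = 1402/29
Expected profit = 1402/29 − 9 = 1141/29

1141/29 dollars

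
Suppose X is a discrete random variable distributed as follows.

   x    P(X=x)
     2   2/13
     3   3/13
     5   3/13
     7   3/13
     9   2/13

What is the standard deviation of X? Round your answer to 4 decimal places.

2.3809

E[X] = 67/13, E[X²] = 419/13
Var(X) = E[X²] − (E[X])² = 419/13 − 4489/169 = 958/169
SD(X) = √(958/169) ≈ 2.3809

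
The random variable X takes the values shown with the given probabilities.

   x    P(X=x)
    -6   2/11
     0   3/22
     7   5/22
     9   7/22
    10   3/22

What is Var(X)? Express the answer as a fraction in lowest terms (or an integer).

E[X] = (2/11)·(-6) + (3/22)·0 + (5/22)·7 + (7/22)·9 + (3/22)·10 = 52/11
E[X²] = (2/11)·36 + (3/22)·0 + (5/22)·49 + (7/22)·81 + (3/22)·100 = 628/11
Var(X) = 628/11 − (52/11)² = 4204/121

4204/121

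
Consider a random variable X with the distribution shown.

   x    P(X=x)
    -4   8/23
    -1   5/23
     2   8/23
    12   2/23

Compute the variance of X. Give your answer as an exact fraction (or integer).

E[X] = (8/23)·(-4) + (5/23)·(-1) + (8/23)·2 + (2/23)·12 = 3/23
E[X²] = (8/23)·16 + (5/23)·1 + (8/23)·4 + (2/23)·144 = 453/23
Var(X) = 453/23 − (3/23)² = 10410/529

10410/529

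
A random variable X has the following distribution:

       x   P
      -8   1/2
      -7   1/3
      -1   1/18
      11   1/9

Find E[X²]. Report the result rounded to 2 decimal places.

61.83

E[X²] = (1/2)·64 + (1/3)·49 + (1/18)·1 + (1/9)·121
     = 371/6 ≈ 61.83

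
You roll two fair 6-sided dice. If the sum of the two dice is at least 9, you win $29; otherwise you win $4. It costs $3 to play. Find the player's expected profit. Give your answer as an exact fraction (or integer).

E[payout] = (13/18)·4 + (5/18)·29 = 197/18
Expected profit = 197/18 − 3 = 143/18

143/18 dollars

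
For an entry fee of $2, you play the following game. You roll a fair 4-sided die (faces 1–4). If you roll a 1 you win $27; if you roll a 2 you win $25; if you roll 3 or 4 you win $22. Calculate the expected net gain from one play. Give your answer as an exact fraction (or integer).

E[payout] = (1/2)·22 + (1/4)·25 + (1/4)·27 = 24
Expected profit = 24 − 2 = 22

$22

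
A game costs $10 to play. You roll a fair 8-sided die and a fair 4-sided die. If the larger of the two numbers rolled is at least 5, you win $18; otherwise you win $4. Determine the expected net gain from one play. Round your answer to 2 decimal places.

E[payout] = (1/2)·4 + (1/2)·18 = 11
Expected profit = 11 − 10 = 1 ≈ $1.00

$1.00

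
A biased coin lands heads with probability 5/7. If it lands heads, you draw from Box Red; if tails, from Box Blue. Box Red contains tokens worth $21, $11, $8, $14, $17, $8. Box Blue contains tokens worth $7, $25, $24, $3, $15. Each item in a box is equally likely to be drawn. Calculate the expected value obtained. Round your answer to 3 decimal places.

$13.633

E[X | Box Red] = (21 + 11 + 8 + 14 + 17 + 8)/6 = 79/6
E[X | Box Blue] = (7 + 25 + 24 + 3 + 15)/5 = 74/5
E[X] = (5/7)·79/6 + (2/7)·74/5 = 409/30 ≈ 13.633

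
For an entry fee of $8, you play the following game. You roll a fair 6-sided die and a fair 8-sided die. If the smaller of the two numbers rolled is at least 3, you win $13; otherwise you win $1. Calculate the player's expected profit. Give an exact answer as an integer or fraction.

E[payout] = (1/2)·1 + (1/2)·13 = 7
Expected profit = 7 − 8 = -1

-$1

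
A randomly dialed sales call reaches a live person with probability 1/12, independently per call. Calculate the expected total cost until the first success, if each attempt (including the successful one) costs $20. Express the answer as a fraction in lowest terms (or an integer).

$240

E[#attempts] = 1/p = 12; E[cost] = 20·12 = 240.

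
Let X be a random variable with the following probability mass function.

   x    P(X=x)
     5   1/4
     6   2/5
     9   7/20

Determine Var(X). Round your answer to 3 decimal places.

2.760

E[X] = (1/4)·5 + (2/5)·6 + (7/20)·9 = 34/5
E[X²] = (1/4)·25 + (2/5)·36 + (7/20)·81 = 49
Var(X) = 49 − (34/5)² = 69/25 ≈ 2.760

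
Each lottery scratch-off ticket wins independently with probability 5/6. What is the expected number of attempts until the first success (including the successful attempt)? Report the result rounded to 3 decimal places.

1.200

For a geometric distribution, E[trials] = 1/p = 1/(5/6) = 6/5.
≈ 1.200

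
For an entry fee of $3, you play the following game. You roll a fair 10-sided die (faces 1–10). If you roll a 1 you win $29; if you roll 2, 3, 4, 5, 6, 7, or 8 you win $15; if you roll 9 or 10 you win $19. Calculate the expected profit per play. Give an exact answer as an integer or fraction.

E[payout] = (7/10)·15 + (1/5)·19 + (1/10)·29 = 86/5
Expected profit = 86/5 − 3 = 71/5

71/5 dollars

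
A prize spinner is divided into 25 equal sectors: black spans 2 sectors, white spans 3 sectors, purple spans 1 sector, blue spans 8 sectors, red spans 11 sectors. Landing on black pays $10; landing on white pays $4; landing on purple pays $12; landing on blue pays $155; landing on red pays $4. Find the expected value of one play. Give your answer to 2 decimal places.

E[payout] = (2/25)·10 + (3/25)·4 + (1/25)·12 + (8/25)·155 + (11/25)·4 = 1328/25
≈ $53.12

$53.12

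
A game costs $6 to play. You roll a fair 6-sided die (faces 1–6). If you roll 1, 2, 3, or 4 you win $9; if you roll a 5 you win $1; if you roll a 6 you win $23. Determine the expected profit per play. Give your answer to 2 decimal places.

E[payout] = (1/6)·1 + (2/3)·9 + (1/6)·23 = 10
Expected profit = 10 − 6 = 4 ≈ $4.00

$4.00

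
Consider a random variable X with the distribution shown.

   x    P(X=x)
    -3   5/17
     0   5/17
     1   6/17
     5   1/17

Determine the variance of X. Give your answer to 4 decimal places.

E[X] = (5/17)·(-3) + (5/17)·0 + (6/17)·1 + (1/17)·5 = -4/17
E[X²] = (5/17)·9 + (5/17)·0 + (6/17)·1 + (1/17)·25 = 76/17
Var(X) = 76/17 − (-4/17)² = 1276/289 ≈ 4.4152

4.4152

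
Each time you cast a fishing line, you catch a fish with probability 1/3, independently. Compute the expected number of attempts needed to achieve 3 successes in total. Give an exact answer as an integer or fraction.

9

By linearity (sum of 3 independent geometric waits), E[trials] = 3/p = 3/(1/3) = 9.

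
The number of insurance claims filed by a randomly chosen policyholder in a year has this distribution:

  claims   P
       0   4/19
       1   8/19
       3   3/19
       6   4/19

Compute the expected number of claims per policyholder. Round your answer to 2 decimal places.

2.16

E[X] = (4/19)·0 + (8/19)·1 + (3/19)·3 + (4/19)·6
     = 41/19 ≈ 2.16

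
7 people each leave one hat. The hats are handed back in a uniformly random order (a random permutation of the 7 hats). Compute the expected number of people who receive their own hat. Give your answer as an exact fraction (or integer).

Let Xᵢ = 1 if person i gets their own hat. For each i, P(Xᵢ=1) = 1/7.
By linearity of expectation, E[X₁+…+X_7] = 7·(1/7) = 1.

1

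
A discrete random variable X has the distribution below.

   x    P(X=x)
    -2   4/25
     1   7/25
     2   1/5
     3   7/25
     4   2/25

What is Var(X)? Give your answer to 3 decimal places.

3.210

E[X] = (4/25)·(-2) + (7/25)·1 + (1/5)·2 + (7/25)·3 + (2/25)·4 = 38/25
E[X²] = (4/25)·4 + (7/25)·1 + (1/5)·4 + (7/25)·9 + (2/25)·16 = 138/25
Var(X) = 138/25 − (38/25)² = 2006/625 ≈ 3.210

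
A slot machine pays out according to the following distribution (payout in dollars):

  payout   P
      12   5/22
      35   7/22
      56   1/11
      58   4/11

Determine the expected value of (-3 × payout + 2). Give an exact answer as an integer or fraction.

-2599/22

E[-3x+2] = (5/22)·(-34) + (7/22)·(-103) + (1/11)·(-166) + (4/11)·(-172)
     = -2599/22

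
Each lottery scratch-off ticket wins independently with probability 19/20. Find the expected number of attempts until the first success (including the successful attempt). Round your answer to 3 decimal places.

1.053

For a geometric distribution, E[trials] = 1/p = 1/(19/20) = 20/19.
≈ 1.053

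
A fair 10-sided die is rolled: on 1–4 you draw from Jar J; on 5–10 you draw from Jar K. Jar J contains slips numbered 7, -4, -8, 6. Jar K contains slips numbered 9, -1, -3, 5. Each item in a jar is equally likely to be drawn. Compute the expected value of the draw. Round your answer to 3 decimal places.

1.600

E[X | Jar J] = (7 − 4 − 8 + 6)/4 = 1/4
E[X | Jar K] = (9 − 1 − 3 + 5)/4 = 5/2
E[X] = (2/5)·1/4 + (3/5)·5/2 = 8/5 ≈ 1.600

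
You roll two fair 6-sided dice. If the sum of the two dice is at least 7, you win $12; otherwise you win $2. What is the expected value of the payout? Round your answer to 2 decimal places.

E[payout] = (5/12)·2 + (7/12)·12 = 47/6
≈ $7.83

$7.83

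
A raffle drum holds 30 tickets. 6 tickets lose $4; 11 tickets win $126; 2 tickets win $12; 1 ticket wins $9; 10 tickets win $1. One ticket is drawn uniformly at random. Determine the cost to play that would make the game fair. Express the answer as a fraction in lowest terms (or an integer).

E[payout] = (6/30)·(-4) + (11/30)·126 + (2/30)·12 + (1/30)·9 + (10/30)·1 = 281/6
Fair fee = E[payout] = 281/6

281/6 dollars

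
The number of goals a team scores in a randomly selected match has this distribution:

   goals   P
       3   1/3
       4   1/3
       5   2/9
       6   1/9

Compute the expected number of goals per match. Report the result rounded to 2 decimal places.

4.11

E[X] = (1/3)·3 + (1/3)·4 + (2/9)·5 + (1/9)·6
     = 37/9 ≈ 4.11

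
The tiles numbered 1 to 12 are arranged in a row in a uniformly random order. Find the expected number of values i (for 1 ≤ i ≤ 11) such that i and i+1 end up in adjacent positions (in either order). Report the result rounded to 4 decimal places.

1.8333

For each i ∈ {1,…,11}, let Xᵢ = 1 if i and i+1 are adjacent. P(Xᵢ=1) = 2·(12−1)!/12! = 2/12.
By linearity, E[ΣXᵢ] = (11)·(2/12) = 11/6.
≈ 1.8333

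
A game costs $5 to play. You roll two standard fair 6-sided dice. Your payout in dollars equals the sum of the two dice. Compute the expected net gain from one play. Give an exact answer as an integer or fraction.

$2

Distribution of the sum of the two dice: 2 w.p. 1/36, 3 w.p. 1/18, 4 w.p. 1/12, 5 w.p. 1/9, 6 w.p. 5/36, 7 w.p. 1/6, …
E[payout] = (1/36)·2 + (1/18)·3 + (1/12)·4 + (1/9)·5 + (5/36)·6 + (1/6)·7 + (5/36)·8 + (1/9)·9 + (1/12)·10 + (1/18)·11 + (1/36)·12 = 7
Expected profit = 7 − 5 = 2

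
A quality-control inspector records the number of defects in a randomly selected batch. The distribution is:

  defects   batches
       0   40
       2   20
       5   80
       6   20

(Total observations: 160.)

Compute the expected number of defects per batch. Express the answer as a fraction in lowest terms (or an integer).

Total = 160, so P(defects=0) = 40/160, etc.
E[X] = (1/4)·0 + (1/8)·2 + (1/2)·5 + (1/8)·6
     = 7/2

7/2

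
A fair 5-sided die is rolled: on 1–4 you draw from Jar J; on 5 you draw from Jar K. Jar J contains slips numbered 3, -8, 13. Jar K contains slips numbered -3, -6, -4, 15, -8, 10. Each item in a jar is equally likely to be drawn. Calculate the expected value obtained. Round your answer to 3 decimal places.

E[X | Jar J] = (3 − 8 + 13)/3 = 8/3
E[X | Jar K] = (-3 − 6 − 4 + 15 − 8 + 10)/6 = 2/3
E[X] = (4/5)·8/3 + (1/5)·2/3 = 34/15 ≈ 2.267

2.267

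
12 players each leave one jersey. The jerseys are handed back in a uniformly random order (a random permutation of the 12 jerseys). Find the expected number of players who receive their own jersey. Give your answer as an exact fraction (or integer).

Let Xᵢ = 1 if person i gets their own jersey. For each i, P(Xᵢ=1) = 1/12.
By linearity of expectation, E[X₁+…+X_12] = 12·(1/12) = 1.

1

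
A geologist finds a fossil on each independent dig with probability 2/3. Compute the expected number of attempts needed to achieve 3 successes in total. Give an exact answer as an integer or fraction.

By linearity (sum of 3 independent geometric waits), E[trials] = 3/p = 3/(2/3) = 9/2.

9/2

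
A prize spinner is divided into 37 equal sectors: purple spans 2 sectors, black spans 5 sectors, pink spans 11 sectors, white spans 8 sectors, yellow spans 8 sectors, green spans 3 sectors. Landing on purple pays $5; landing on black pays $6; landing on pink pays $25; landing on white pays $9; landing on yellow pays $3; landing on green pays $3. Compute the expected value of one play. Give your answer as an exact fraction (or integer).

E[payout] = (2/37)·5 + (5/37)·6 + (11/37)·25 + (8/37)·9 + (8/37)·3 + (3/37)·3 = 420/37

420/37 dollars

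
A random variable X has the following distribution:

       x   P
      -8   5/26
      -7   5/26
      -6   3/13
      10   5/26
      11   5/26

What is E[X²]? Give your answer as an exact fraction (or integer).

943/13

E[X²] = (5/26)·64 + (5/26)·49 + (3/13)·36 + (5/26)·100 + (5/26)·121
     = 943/13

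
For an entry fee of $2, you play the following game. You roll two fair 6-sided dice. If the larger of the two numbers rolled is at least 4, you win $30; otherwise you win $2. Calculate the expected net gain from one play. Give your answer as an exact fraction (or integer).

$21

E[payout] = (1/4)·2 + (3/4)·30 = 23
Expected profit = 23 − 2 = 21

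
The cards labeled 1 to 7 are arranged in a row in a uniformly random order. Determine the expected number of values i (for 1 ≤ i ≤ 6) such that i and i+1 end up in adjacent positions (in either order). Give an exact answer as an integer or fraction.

12/7

For each i ∈ {1,…,6}, let Xᵢ = 1 if i and i+1 are adjacent. P(Xᵢ=1) = 2·(7−1)!/7! = 2/7.
By linearity, E[ΣXᵢ] = (6)·(2/7) = 12/7.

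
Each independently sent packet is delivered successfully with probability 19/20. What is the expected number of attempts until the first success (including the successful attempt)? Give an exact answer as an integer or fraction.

For a geometric distribution, E[trials] = 1/p = 1/(19/20) = 20/19.

20/19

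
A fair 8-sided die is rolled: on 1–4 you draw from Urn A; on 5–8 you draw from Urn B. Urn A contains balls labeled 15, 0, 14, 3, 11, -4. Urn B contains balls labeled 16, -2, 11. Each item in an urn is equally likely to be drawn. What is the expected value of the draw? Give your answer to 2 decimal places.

7.42

E[X | Urn A] = (15 + 0 + 14 + 3 + 11 − 4)/6 = 13/2
E[X | Urn B] = (16 − 2 + 11)/3 = 25/3
E[X] = (1/2)·13/2 + (1/2)·25/3 = 89/12 ≈ 7.42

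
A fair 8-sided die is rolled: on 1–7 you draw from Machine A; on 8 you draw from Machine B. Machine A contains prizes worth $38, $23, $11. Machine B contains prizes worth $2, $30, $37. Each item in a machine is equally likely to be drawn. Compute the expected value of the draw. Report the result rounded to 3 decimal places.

E[X | Machine A] = (38 + 23 + 11)/3 = 24
E[X | Machine B] = (2 + 30 + 37)/3 = 23
E[X] = (7/8)·24 + (1/8)·23 = 191/8 ≈ 23.875

$23.875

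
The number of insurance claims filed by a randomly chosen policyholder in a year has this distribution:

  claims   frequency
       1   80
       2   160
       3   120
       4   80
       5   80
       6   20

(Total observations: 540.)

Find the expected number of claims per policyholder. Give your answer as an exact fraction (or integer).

Total = 540, so P(claims=1) = 80/540, etc.
E[X] = (4/27)·1 + (8/27)·2 + (2/9)·3 + (4/27)·4 + (4/27)·5 + (1/27)·6
     = 80/27

80/27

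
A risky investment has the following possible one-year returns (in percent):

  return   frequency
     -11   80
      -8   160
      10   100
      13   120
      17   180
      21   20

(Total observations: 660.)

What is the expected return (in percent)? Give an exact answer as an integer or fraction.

Total = 660, so P(return=-11) = 80/660, etc.
E[X] = (4/33)·(-11) + (8/33)·(-8) + (5/33)·10 + (2/11)·13 + (3/11)·17 + (1/33)·21
     = 194/33

194/33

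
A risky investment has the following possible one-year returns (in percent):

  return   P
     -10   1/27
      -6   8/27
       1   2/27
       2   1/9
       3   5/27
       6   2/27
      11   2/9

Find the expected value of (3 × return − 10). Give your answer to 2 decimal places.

E[3x-10] = (1/27)·(-40) + (8/27)·(-28) + (2/27)·(-7) + (1/9)·(-4) + (5/27)·(-1) + (2/27)·8 + (2/9)·23
     = -47/9 ≈ -5.22

-5.22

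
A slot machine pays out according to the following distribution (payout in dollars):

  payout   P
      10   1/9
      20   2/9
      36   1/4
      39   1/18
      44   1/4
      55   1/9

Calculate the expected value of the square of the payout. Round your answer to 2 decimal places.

1328.61

E[X²] = (1/9)·100 + (2/9)·400 + (1/4)·1296 + (1/18)·1521 + (1/4)·1936 + (1/9)·3025
     = 23915/18 ≈ 1328.61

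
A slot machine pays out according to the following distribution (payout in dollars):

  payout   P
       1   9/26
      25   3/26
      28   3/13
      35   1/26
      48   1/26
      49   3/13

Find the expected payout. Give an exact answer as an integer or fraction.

E[X] = (9/26)·1 + (3/26)·25 + (3/13)·28 + (1/26)·35 + (1/26)·48 + (3/13)·49
     = 629/26

629/26 dollars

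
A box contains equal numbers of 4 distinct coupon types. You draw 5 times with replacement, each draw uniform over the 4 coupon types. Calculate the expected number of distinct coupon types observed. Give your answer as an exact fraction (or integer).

781/256

Let Xⱼ=1 if type j appears at least once. P(Xⱼ=1) = 1 − ((4−1)/4)^5 = 781/1024.
E[#distinct] = 4·781/1024 = 781/256.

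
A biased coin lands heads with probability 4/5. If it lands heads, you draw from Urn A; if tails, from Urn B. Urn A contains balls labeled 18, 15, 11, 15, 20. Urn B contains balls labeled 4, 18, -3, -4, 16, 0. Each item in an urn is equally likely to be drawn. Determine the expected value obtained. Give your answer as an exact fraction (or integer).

E[X | Urn A] = (18 + 15 + 11 + 15 + 20)/5 = 79/5
E[X | Urn B] = (4 + 18 − 3 − 4 + 16 + 0)/6 = 31/6
E[X] = (4/5)·79/5 + (1/5)·31/6 = 2051/150

2051/150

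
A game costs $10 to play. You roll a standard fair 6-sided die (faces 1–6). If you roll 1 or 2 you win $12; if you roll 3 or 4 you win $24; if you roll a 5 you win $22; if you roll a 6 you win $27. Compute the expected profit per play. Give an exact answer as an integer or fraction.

61/6 dollars

E[payout] = (1/3)·12 + (1/6)·22 + (1/3)·24 + (1/6)·27 = 121/6
Expected profit = 121/6 − 10 = 61/6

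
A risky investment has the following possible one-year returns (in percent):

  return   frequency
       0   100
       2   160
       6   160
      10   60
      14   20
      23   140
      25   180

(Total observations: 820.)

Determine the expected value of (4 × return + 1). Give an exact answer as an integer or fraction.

Total = 820, so P(return=0) = 100/820, etc.
E[4x+1] = (5/41)·1 + (8/41)·9 + (8/41)·25 + (3/41)·41 + (1/41)·57 + (7/41)·93 + (9/41)·101
     = 2017/41

2017/41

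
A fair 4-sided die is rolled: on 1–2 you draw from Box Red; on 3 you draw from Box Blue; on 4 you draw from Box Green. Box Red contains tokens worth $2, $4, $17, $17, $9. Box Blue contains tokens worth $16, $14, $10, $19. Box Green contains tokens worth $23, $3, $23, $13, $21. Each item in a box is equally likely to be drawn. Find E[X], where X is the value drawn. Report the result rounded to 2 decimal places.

$12.74

E[X | Box Red] = (2 + 4 + 17 + 17 + 9)/5 = 49/5
E[X | Box Blue] = (16 + 14 + 10 + 19)/4 = 59/4
E[X | Box Green] = (23 + 3 + 23 + 13 + 21)/5 = 83/5
E[X] = (1/2)·49/5 + (1/4)·59/4 + (1/4)·83/5 = 1019/80 ≈ 12.74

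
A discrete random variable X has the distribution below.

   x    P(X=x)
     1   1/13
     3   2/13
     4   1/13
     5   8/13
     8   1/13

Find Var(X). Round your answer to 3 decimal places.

E[X] = (1/13)·1 + (2/13)·3 + (1/13)·4 + (8/13)·5 + (1/13)·8 = 59/13
E[X²] = (1/13)·1 + (2/13)·9 + (1/13)·16 + (8/13)·25 + (1/13)·64 = 23
Var(X) = 23 − (59/13)² = 406/169 ≈ 2.402

2.402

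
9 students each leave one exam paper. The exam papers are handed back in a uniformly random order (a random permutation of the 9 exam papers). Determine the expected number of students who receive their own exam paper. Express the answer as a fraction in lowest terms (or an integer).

Let Xᵢ = 1 if person i gets their own exam paper. For each i, P(Xᵢ=1) = 1/9.
By linearity of expectation, E[X₁+…+X_9] = 9·(1/9) = 1.

1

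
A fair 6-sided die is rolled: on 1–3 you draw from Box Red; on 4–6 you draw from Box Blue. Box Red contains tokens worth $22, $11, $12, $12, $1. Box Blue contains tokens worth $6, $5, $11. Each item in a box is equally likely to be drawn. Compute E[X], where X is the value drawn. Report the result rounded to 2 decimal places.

$9.47

E[X | Box Red] = (22 + 11 + 12 + 12 + 1)/5 = 58/5
E[X | Box Blue] = (6 + 5 + 11)/3 = 22/3
E[X] = (1/2)·58/5 + (1/2)·22/3 = 142/15 ≈ 9.47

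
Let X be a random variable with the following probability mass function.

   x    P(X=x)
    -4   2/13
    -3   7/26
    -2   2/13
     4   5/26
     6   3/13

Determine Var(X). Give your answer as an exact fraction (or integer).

E[X] = (2/13)·(-4) + (7/26)·(-3) + (2/13)·(-2) + (5/26)·4 + (3/13)·6 = 11/26
E[X²] = (2/13)·16 + (7/26)·9 + (2/13)·4 + (5/26)·16 + (3/13)·36 = 439/26
Var(X) = 439/26 − (11/26)² = 11293/676

11293/676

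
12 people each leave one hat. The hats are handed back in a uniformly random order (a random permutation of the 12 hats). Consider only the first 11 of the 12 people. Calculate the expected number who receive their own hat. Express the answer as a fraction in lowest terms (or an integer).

Let Xᵢ = 1 if person i gets their own hat. For each i, P(Xᵢ=1) = 1/12.
By linearity of expectation, E[X₁+…+X_11] = 11·(1/12) = 11/12.

11/12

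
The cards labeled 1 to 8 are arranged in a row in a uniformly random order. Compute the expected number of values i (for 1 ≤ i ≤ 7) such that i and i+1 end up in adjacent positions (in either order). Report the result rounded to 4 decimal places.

For each i ∈ {1,…,7}, let Xᵢ = 1 if i and i+1 are adjacent. P(Xᵢ=1) = 2·(8−1)!/8! = 2/8.
By linearity, E[ΣXᵢ] = (7)·(2/8) = 7/4.
≈ 1.7500

1.7500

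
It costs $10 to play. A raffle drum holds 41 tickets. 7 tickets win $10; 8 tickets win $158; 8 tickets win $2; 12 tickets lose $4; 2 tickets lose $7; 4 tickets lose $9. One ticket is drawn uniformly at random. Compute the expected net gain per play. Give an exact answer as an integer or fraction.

E[payout] = (7/41)·10 + (8/41)·158 + (8/41)·2 + (12/41)·(-4) + (2/41)·(-7) + (4/41)·(-9) = 1252/41
Expected profit = 1252/41 − 10 = 842/41

842/41 dollars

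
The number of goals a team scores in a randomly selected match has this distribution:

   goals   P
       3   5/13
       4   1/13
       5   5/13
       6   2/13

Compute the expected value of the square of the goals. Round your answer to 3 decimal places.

19.846

E[X²] = (5/13)·9 + (1/13)·16 + (5/13)·25 + (2/13)·36
     = 258/13 ≈ 19.846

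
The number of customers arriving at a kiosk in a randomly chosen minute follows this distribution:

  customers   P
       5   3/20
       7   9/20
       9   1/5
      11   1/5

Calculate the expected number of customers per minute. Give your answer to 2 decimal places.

7.90

E[X] = (3/20)·5 + (9/20)·7 + (1/5)·9 + (1/5)·11
     = 79/10 ≈ 7.90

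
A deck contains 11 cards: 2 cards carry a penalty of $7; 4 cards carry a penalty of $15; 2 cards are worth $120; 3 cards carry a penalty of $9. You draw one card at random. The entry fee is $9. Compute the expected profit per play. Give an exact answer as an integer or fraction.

40/11 dollars

E[payout] = (2/11)·(-7) + (4/11)·(-15) + (2/11)·120 + (3/11)·(-9) = 139/11
Expected profit = 139/11 − 9 = 40/11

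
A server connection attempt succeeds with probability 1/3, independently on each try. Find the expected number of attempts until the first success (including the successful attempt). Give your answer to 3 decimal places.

For a geometric distribution, E[trials] = 1/p = 1/(1/3) = 3.
≈ 3.000

3.000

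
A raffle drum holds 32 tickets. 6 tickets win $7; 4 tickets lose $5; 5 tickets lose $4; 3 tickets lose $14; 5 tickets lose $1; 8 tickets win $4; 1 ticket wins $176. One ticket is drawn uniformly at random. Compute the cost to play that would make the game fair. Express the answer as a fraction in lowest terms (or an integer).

163/32 dollars

E[payout] = (6/32)·7 + (4/32)·(-5) + (5/32)·(-4) + (3/32)·(-14) + (5/32)·(-1) + (8/32)·4 + (1/32)·176 = 163/32
Fair fee = E[payout] = 163/32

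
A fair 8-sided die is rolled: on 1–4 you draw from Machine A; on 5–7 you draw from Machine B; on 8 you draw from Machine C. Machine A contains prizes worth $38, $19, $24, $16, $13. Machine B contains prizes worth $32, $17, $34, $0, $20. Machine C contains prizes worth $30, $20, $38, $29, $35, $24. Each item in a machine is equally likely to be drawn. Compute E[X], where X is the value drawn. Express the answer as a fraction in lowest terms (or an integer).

E[X | Machine A] = (38 + 19 + 24 + 16 + 13)/5 = 22
E[X | Machine B] = (32 + 17 + 34 + 0 + 20)/5 = 103/5
E[X | Machine C] = (30 + 20 + 38 + 29 + 35 + 24)/6 = 88/3
E[X] = (1/2)·22 + (3/8)·103/5 + (1/8)·88/3 = 2687/120

2687/120 dollars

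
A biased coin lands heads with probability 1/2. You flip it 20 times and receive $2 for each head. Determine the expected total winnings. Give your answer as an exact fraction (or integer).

E[#heads] = 20·1/2 = 10 (linearity over flips).
E[winnings] = 2·10 = 20.

$20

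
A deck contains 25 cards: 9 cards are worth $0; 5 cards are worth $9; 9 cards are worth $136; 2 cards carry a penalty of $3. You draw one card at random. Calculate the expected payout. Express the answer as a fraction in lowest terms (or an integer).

E[payout] = (9/25)·0 + (5/25)·9 + (9/25)·136 + (2/25)·(-3) = 1263/25

1263/25 dollars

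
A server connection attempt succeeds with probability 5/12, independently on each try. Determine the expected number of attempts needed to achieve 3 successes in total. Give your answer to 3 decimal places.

7.200

By linearity (sum of 3 independent geometric waits), E[trials] = 3/p = 3/(5/12) = 36/5.
≈ 7.200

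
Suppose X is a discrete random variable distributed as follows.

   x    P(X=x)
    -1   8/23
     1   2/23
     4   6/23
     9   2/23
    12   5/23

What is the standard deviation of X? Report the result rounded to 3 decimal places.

5.053

E[X] = 96/23, E[X²] = 988/23
Var(X) = E[X²] − (E[X])² = 988/23 − 9216/529 = 13508/529
SD(X) = √(13508/529) ≈ 5.053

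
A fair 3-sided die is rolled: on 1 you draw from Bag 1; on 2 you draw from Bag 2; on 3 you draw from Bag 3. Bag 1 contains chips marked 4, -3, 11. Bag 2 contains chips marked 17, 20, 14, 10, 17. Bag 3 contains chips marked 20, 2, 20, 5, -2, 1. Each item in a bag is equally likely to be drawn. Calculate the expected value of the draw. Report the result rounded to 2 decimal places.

E[X | Bag 1] = (4 − 3 + 11)/3 = 4
E[X | Bag 2] = (17 + 20 + 14 + 10 + 17)/5 = 78/5
E[X | Bag 3] = (20 + 2 + 20 + 5 − 2 + 1)/6 = 23/3
E[X] = (1/3)·4 + (1/3)·78/5 + (1/3)·23/3 = 409/45 ≈ 9.09

9.09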